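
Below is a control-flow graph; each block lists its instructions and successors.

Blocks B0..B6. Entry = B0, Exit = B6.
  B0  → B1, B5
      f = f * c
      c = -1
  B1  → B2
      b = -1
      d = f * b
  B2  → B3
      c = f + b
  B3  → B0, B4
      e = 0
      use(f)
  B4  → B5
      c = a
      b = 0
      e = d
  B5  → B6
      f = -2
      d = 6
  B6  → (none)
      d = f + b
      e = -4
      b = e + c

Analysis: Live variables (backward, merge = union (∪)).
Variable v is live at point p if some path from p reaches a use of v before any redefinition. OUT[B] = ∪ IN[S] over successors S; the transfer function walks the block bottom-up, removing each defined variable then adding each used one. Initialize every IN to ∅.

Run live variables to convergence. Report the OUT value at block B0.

Answer: {a, b, c, f}

Trace:
Fixpoint table:
  B0:   IN={a, b, c, f}   OUT={a, b, c, f}
  B1:   IN={a, f}   OUT={a, b, d, f}
  B2:   IN={a, b, d, f}   OUT={a, b, c, d, f}
  B3:   IN={a, b, c, d, f}   OUT={a, b, c, d, f}
  B4:   IN={a, d}   OUT={b, c}
  B5:   IN={b, c}   OUT={b, c, f}
  B6:   IN={b, c, f}   OUT={}

Merge at B0: OUT[B0] = IN[B1] ⊔ IN[B5] = {a, b, c, f}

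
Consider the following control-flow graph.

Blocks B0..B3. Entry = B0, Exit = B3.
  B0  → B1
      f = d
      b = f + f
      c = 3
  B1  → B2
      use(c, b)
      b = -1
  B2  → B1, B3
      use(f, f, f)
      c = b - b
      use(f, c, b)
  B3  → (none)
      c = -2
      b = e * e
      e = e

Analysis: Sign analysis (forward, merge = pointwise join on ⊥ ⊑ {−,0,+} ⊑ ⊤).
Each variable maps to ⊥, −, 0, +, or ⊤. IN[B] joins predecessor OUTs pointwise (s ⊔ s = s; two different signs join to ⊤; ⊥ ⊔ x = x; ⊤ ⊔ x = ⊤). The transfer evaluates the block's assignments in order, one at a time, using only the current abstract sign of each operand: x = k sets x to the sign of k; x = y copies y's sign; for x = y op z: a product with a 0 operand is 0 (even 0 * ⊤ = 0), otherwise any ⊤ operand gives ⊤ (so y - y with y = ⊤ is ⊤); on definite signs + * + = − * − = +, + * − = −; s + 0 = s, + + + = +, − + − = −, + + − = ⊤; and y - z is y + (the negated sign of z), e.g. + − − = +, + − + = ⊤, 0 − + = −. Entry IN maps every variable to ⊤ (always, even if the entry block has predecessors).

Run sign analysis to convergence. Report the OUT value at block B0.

Fixpoint table:
  B0: | IN=(all ⊤) | OUT={c:+; rest ⊤}
  B1: | IN=(all ⊤) | OUT={b:-; rest ⊤}
  B2: | IN={b:-; rest ⊤} | OUT={b:-; rest ⊤}
  B3: | IN={b:-; rest ⊤} | OUT={c:-; rest ⊤}

B0 is the boundary node: IN[B0] = {a: ⊤, b: ⊤, c: ⊤, d: ⊤, e: ⊤, f: ⊤}
Applying B0's transfer function to that IN value gives OUT[B0] (row B0 above).

Answer: {a: ⊤, b: ⊤, c: +, d: ⊤, e: ⊤, f: ⊤}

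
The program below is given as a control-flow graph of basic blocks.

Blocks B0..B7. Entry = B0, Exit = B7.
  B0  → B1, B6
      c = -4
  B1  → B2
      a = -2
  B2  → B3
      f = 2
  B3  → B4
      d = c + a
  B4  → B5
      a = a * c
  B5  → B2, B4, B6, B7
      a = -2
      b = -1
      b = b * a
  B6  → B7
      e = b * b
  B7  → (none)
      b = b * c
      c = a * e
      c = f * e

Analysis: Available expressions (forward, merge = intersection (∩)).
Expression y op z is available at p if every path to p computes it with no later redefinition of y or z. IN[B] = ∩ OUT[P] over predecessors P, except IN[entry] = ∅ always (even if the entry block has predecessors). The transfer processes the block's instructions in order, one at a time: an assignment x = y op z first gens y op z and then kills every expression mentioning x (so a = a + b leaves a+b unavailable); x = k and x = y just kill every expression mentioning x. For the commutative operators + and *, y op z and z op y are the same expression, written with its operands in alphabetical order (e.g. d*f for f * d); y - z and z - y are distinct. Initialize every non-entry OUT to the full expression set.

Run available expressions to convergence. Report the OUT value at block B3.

Converged values:
  B0:  IN={}  OUT={}
  B1:  IN={}  OUT={}
  B2:  IN={}  OUT={}
  B3:  IN={}  OUT={a+c}
  B4:  IN={}  OUT={}
  B5:  IN={}  OUT={}
  B6:  IN={}  OUT={b*b}
  B7:  IN={}  OUT={a*e, e*f}

Merge at B3: IN[B3] = OUT[B2] = {}
Applying B3's transfer function to that IN value gives OUT[B3] (row B3 above).

Answer: {a+c}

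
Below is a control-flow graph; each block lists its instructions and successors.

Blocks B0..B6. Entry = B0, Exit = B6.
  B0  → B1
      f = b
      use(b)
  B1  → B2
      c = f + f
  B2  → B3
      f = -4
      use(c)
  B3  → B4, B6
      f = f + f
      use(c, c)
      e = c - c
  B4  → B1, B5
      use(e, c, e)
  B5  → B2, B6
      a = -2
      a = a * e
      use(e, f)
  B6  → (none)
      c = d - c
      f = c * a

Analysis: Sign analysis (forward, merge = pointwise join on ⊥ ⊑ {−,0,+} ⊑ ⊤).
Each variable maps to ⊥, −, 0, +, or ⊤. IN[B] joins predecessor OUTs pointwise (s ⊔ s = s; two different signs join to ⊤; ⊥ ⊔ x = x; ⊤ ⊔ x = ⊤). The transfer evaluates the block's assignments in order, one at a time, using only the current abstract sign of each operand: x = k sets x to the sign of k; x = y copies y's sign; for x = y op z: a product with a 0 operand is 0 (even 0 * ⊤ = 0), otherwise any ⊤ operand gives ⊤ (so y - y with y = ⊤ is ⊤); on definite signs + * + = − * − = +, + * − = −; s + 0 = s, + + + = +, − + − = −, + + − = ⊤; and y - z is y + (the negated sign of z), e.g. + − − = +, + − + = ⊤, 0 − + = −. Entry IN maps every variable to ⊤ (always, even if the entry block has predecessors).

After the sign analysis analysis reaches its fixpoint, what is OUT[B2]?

Answer: {a: ⊤, b: ⊤, c: ⊤, d: ⊤, e: ⊤, f: -}

Trace:
Per-block solution:
  B0:  IN=(all ⊤)  OUT=(all ⊤)
  B1:  IN=(all ⊤)  OUT=(all ⊤)
  B2:  IN=(all ⊤)  OUT={f:-; rest ⊤}
  B3:  IN={f:-; rest ⊤}  OUT={f:-; rest ⊤}
  B4:  IN={f:-; rest ⊤}  OUT={f:-; rest ⊤}
  B5:  IN={f:-; rest ⊤}  OUT={f:-; rest ⊤}
  B6:  IN={f:-; rest ⊤}  OUT=(all ⊤)

Merge at B2: IN[B2] = OUT[B1] ⊔ OUT[B5] = {a: ⊤, b: ⊤, c: ⊤, d: ⊤, e: ⊤, f: ⊤}
Applying B2's transfer function to that IN value gives OUT[B2] (row B2 above).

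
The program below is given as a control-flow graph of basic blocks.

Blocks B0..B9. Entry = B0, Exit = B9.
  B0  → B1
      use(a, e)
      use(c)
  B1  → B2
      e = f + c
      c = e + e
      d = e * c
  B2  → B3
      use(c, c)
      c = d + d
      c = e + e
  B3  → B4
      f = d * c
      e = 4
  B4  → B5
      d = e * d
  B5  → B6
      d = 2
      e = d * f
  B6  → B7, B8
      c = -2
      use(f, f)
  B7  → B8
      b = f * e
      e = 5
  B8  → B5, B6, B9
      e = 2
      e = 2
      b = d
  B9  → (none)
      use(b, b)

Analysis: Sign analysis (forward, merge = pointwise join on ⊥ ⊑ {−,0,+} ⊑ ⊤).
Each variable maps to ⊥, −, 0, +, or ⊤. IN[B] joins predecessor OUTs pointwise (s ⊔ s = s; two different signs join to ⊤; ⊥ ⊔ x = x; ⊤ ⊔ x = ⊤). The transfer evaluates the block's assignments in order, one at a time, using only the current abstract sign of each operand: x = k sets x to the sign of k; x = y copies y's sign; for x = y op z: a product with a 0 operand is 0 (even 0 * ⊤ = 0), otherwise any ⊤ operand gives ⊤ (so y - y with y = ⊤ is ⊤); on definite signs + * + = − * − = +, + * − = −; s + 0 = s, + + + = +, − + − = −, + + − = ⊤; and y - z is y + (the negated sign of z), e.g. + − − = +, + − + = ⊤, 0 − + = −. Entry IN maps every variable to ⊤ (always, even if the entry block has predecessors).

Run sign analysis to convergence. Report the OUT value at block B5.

Answer: {a: ⊤, b: ⊤, c: ⊤, d: +, e: ⊤, f: ⊤}

Derivation:
Per-block solution:
  B0:  IN=(all ⊤)  OUT=(all ⊤)
  B1:  IN=(all ⊤)  OUT=(all ⊤)
  B2:  IN=(all ⊤)  OUT=(all ⊤)
  B3:  IN=(all ⊤)  OUT={e:+; rest ⊤}
  B4:  IN={e:+; rest ⊤}  OUT={e:+; rest ⊤}
  B5:  IN={e:+; rest ⊤}  OUT={d:+; rest ⊤}
  B6:  IN={d:+; rest ⊤}  OUT={c:-, d:+; rest ⊤}
  B7:  IN={c:-, d:+; rest ⊤}  OUT={c:-, d:+, e:+; rest ⊤}
  B8:  IN={c:-, d:+; rest ⊤}  OUT={b:+, c:-, d:+, e:+; rest ⊤}
  B9:  IN={b:+, c:-, d:+, e:+; rest ⊤}  OUT={b:+, c:-, d:+, e:+; rest ⊤}

Merge at B5: IN[B5] = OUT[B4] ⊔ OUT[B8] = {a: ⊤, b: ⊤, c: ⊤, d: ⊤, e: +, f: ⊤}
Applying B5's transfer function to that IN value gives OUT[B5] (row B5 above).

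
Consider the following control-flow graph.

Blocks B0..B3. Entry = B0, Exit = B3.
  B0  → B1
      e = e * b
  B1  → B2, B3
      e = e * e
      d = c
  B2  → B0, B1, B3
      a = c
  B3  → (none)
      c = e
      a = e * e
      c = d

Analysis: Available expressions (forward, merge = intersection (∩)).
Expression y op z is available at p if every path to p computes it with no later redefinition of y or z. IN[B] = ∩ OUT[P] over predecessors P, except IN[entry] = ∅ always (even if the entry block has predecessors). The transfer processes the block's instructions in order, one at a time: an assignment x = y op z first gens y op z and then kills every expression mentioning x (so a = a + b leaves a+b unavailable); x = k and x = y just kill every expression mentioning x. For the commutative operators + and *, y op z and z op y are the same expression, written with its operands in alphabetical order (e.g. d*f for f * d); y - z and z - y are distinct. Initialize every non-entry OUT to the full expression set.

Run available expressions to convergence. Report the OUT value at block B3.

Fixpoint table:
  B0:   IN={}   OUT={}
  B1:   IN={}   OUT={}
  B2:   IN={}   OUT={}
  B3:   IN={}   OUT={e*e}

Merge at B3: IN[B3] = OUT[B1] ∩ OUT[B2] = {}
Applying B3's transfer function to that IN value gives OUT[B3] (row B3 above).

Answer: {e*e}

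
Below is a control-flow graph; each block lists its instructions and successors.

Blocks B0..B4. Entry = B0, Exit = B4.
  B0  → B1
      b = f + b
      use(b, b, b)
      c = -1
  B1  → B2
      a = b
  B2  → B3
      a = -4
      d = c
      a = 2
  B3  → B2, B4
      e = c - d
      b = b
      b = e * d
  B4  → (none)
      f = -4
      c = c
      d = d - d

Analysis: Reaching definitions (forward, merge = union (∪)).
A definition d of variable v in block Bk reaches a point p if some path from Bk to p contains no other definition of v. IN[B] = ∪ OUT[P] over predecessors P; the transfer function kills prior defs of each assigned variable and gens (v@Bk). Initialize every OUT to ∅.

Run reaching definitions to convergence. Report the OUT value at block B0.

Per-block solution:
  B0:   IN={}   OUT={b@B0, c@B0}
  B1:   IN={b@B0, c@B0}   OUT={a@B1, b@B0, c@B0}
  B2:   IN={a@B1, a@B2, b@B0, b@B3, c@B0, d@B2, e@B3}   OUT={a@B2, b@B0, b@B3, c@B0, d@B2, e@B3}
  B3:   IN={a@B2, b@B0, b@B3, c@B0, d@B2, e@B3}   OUT={a@B2, b@B3, c@B0, d@B2, e@B3}
  B4:   IN={a@B2, b@B3, c@B0, d@B2, e@B3}   OUT={a@B2, b@B3, c@B4, d@B4, e@B3, f@B4}

B0 is the boundary node: IN[B0] = {}
Applying B0's transfer function to that IN value gives OUT[B0] (row B0 above).

Answer: {b@B0, c@B0}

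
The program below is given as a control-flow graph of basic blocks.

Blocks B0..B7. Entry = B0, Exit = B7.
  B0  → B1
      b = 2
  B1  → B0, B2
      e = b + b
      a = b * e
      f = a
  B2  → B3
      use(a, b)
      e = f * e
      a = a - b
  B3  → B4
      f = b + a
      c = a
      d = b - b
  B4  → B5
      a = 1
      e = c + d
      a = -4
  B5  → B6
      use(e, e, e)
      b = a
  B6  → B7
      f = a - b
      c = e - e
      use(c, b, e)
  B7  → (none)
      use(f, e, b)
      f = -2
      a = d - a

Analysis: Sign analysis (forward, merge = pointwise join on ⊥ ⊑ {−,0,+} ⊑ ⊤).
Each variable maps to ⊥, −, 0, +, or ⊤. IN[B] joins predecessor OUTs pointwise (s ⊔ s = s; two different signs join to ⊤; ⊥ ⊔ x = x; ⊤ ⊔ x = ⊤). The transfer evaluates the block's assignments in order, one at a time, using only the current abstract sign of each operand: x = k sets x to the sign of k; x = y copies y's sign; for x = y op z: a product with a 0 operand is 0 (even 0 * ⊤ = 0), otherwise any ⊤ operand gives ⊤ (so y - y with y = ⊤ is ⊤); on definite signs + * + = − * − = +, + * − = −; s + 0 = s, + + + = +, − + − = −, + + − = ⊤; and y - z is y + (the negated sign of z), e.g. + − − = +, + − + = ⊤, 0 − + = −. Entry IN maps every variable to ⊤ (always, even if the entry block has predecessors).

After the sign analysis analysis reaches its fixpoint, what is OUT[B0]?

Per-block solution:
  B0: | IN=(all ⊤) | OUT={b:+; rest ⊤}
  B1: | IN={b:+; rest ⊤} | OUT={a:+, b:+, e:+, f:+; rest ⊤}
  B2: | IN={a:+, b:+, e:+, f:+; rest ⊤} | OUT={b:+, e:+, f:+; rest ⊤}
  B3: | IN={b:+, e:+, f:+; rest ⊤} | OUT={b:+, e:+; rest ⊤}
  B4: | IN={b:+, e:+; rest ⊤} | OUT={a:-, b:+; rest ⊤}
  B5: | IN={a:-, b:+; rest ⊤} | OUT={a:-, b:-; rest ⊤}
  B6: | IN={a:-, b:-; rest ⊤} | OUT={a:-, b:-; rest ⊤}
  B7: | IN={a:-, b:-; rest ⊤} | OUT={b:-, f:-; rest ⊤}

Merge at B0 (entry node, so the boundary value (all ⊤) is joined with the incoming edge(s)): IN[B0] = (all ⊤) ⊔ OUT[B1] = {a: ⊤, b: ⊤, c: ⊤, d: ⊤, e: ⊤, f: ⊤}
Applying B0's transfer function to that IN value gives OUT[B0] (row B0 above).

Answer: {a: ⊤, b: +, c: ⊤, d: ⊤, e: ⊤, f: ⊤}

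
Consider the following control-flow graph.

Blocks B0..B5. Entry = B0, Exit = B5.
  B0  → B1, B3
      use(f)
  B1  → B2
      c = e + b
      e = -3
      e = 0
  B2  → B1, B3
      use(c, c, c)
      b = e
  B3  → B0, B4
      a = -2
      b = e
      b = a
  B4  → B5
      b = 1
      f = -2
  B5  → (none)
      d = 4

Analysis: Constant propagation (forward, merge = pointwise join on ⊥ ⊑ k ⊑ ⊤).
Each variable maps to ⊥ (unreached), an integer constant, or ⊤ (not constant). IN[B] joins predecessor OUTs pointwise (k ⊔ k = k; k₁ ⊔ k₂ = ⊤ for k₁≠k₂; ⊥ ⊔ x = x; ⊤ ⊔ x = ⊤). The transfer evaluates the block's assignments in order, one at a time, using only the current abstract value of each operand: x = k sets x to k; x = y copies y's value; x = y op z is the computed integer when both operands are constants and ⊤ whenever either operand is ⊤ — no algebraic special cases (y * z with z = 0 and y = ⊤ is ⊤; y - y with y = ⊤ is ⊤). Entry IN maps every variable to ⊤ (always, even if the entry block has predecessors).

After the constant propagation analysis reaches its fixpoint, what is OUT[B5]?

Fixpoint table:
  B0:   IN=(all ⊤)   OUT=(all ⊤)
  B1:   IN=(all ⊤)   OUT={e:0; rest ⊤}
  B2:   IN={e:0; rest ⊤}   OUT={b:0, e:0; rest ⊤}
  B3:   IN=(all ⊤)   OUT={a:-2, b:-2; rest ⊤}
  B4:   IN={a:-2, b:-2; rest ⊤}   OUT={a:-2, b:1, f:-2; rest ⊤}
  B5:   IN={a:-2, b:1, f:-2; rest ⊤}   OUT={a:-2, b:1, d:4, f:-2; rest ⊤}

Merge at B5: IN[B5] = OUT[B4] = {a: -2, b: 1, c: ⊤, d: ⊤, e: ⊤, f: -2}
Applying B5's transfer function to that IN value gives OUT[B5] (row B5 above).

Answer: {a: -2, b: 1, c: ⊤, d: 4, e: ⊤, f: -2}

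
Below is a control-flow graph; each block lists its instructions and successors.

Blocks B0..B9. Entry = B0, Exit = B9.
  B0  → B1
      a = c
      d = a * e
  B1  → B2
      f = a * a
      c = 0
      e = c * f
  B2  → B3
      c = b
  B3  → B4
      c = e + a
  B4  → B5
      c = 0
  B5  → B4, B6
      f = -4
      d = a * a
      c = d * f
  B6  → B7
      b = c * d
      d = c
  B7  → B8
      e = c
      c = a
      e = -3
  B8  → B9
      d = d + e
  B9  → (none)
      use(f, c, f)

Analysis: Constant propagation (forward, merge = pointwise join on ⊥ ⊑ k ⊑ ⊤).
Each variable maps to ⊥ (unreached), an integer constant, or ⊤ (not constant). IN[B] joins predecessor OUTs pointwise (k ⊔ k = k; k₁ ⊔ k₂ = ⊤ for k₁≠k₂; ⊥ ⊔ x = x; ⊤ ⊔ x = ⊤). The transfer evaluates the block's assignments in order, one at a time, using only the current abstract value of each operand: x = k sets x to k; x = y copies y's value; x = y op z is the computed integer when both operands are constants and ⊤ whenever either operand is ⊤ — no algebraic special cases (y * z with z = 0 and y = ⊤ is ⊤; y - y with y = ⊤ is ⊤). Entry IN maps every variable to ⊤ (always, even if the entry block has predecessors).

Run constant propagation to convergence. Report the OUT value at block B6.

Converged values:
  B0: | IN=(all ⊤) | OUT=(all ⊤)
  B1: | IN=(all ⊤) | OUT={c:0; rest ⊤}
  B2: | IN={c:0; rest ⊤} | OUT=(all ⊤)
  B3: | IN=(all ⊤) | OUT=(all ⊤)
  B4: | IN=(all ⊤) | OUT={c:0; rest ⊤}
  B5: | IN={c:0; rest ⊤} | OUT={f:-4; rest ⊤}
  B6: | IN={f:-4; rest ⊤} | OUT={f:-4; rest ⊤}
  B7: | IN={f:-4; rest ⊤} | OUT={e:-3, f:-4; rest ⊤}
  B8: | IN={e:-3, f:-4; rest ⊤} | OUT={e:-3, f:-4; rest ⊤}
  B9: | IN={e:-3, f:-4; rest ⊤} | OUT={e:-3, f:-4; rest ⊤}

Merge at B6: IN[B6] = OUT[B5] = {a: ⊤, b: ⊤, c: ⊤, d: ⊤, e: ⊤, f: -4}
Applying B6's transfer function to that IN value gives OUT[B6] (row B6 above).

Answer: {a: ⊤, b: ⊤, c: ⊤, d: ⊤, e: ⊤, f: -4}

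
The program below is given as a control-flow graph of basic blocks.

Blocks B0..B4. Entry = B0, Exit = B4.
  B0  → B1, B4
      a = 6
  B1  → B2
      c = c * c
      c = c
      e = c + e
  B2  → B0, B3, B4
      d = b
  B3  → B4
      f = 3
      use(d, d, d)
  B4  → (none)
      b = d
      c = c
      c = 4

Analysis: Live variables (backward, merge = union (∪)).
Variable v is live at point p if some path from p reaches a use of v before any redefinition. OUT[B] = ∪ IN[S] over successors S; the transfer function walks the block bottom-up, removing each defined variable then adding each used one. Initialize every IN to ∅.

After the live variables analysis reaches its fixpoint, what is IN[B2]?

Fixpoint table:
  B0:  IN={b, c, d, e}  OUT={b, c, d, e}
  B1:  IN={b, c, e}  OUT={b, c, e}
  B2:  IN={b, c, e}  OUT={b, c, d, e}
  B3:  IN={c, d}  OUT={c, d}
  B4:  IN={c, d}  OUT={}

Merge at B2: OUT[B2] = IN[B0] ⊔ IN[B3] ⊔ IN[B4] = {b, c, d, e}
Applying B2's transfer function to that OUT value gives IN[B2] (row B2 above).

Answer: {b, c, e}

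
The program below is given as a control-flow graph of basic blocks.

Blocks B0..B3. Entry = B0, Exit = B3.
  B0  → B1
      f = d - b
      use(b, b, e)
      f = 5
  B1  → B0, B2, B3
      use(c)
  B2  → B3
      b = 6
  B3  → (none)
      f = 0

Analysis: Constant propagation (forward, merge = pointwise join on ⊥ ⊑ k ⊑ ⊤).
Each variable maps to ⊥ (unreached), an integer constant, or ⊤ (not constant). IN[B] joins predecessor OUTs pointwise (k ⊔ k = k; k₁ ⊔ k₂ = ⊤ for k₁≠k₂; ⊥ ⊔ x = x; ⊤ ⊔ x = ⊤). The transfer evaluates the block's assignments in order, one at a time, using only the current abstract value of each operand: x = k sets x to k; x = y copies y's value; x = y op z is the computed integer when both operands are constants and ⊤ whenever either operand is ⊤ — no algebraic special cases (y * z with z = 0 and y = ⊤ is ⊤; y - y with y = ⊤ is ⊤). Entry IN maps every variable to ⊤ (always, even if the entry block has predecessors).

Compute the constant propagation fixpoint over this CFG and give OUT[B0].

Answer: {a: ⊤, b: ⊤, c: ⊤, d: ⊤, e: ⊤, f: 5}

Trace:
Fixpoint table:
  B0: | IN=(all ⊤) | OUT={f:5; rest ⊤}
  B1: | IN={f:5; rest ⊤} | OUT={f:5; rest ⊤}
  B2: | IN={f:5; rest ⊤} | OUT={b:6, f:5; rest ⊤}
  B3: | IN={f:5; rest ⊤} | OUT={f:0; rest ⊤}

Merge at B0 (entry node, so the boundary value (all ⊤) is joined with the incoming edge(s)): IN[B0] = (all ⊤) ⊔ OUT[B1] = {a: ⊤, b: ⊤, c: ⊤, d: ⊤, e: ⊤, f: ⊤}
Applying B0's transfer function to that IN value gives OUT[B0] (row B0 above).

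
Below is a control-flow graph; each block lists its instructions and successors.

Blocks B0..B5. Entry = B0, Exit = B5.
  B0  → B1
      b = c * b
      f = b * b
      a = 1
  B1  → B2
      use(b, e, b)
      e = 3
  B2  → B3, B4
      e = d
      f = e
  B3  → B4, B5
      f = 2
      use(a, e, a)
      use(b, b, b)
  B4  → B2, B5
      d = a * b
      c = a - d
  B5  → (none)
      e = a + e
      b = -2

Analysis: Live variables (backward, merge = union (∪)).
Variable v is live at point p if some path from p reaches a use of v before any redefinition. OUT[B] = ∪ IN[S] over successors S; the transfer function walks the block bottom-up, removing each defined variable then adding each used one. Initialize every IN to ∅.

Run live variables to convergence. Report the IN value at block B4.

Fixpoint table:
  B0: | IN={b, c, d, e} | OUT={a, b, d, e}
  B1: | IN={a, b, d, e} | OUT={a, b, d}
  B2: | IN={a, b, d} | OUT={a, b, e}
  B3: | IN={a, b, e} | OUT={a, b, e}
  B4: | IN={a, b, e} | OUT={a, b, d, e}
  B5: | IN={a, e} | OUT={}

Merge at B4: OUT[B4] = IN[B2] ⊔ IN[B5] = {a, b, d, e}
Applying B4's transfer function to that OUT value gives IN[B4] (row B4 above).

Answer: {a, b, e}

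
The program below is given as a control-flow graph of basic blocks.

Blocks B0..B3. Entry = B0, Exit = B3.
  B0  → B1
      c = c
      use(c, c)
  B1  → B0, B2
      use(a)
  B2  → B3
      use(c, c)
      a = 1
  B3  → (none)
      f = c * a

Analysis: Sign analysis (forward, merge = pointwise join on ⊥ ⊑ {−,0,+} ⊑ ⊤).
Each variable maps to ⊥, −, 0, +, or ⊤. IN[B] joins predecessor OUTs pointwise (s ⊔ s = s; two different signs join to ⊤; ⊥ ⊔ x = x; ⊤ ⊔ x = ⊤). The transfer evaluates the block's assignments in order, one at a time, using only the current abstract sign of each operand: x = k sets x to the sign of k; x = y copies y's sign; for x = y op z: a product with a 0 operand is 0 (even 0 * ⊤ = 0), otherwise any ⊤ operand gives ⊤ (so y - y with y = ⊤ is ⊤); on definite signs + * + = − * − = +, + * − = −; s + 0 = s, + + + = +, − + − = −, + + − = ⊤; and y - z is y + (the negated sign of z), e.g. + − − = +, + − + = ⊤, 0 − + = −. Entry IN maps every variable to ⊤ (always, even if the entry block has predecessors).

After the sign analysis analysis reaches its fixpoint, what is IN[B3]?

Answer: {a: +, b: ⊤, c: ⊤, d: ⊤, e: ⊤, f: ⊤}

Trace:
Converged values:
  B0:  IN=(all ⊤)  OUT=(all ⊤)
  B1:  IN=(all ⊤)  OUT=(all ⊤)
  B2:  IN=(all ⊤)  OUT={a:+; rest ⊤}
  B3:  IN={a:+; rest ⊤}  OUT={a:+; rest ⊤}

Merge at B3: IN[B3] = OUT[B2] = {a: +, b: ⊤, c: ⊤, d: ⊤, e: ⊤, f: ⊤}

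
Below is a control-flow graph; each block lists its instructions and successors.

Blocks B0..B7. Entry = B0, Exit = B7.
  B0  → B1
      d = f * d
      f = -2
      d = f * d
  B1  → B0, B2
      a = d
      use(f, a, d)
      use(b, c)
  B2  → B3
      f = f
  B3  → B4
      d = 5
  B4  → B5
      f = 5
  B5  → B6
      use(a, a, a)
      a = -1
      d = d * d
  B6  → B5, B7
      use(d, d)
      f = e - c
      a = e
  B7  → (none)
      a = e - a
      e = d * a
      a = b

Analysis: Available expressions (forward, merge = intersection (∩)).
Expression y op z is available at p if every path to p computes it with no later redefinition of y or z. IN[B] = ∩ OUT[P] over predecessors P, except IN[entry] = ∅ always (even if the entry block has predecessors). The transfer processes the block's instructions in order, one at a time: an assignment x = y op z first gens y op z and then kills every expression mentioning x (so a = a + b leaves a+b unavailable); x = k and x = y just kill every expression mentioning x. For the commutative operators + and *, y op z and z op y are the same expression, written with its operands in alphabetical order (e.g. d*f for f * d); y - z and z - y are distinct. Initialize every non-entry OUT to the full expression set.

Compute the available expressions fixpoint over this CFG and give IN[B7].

Answer: {e-c}

Derivation:
Per-block solution:
  B0:  IN={}  OUT={}
  B1:  IN={}  OUT={}
  B2:  IN={}  OUT={}
  B3:  IN={}  OUT={}
  B4:  IN={}  OUT={}
  B5:  IN={}  OUT={}
  B6:  IN={}  OUT={e-c}
  B7:  IN={e-c}  OUT={}

Merge at B7: IN[B7] = OUT[B6] = {e-c}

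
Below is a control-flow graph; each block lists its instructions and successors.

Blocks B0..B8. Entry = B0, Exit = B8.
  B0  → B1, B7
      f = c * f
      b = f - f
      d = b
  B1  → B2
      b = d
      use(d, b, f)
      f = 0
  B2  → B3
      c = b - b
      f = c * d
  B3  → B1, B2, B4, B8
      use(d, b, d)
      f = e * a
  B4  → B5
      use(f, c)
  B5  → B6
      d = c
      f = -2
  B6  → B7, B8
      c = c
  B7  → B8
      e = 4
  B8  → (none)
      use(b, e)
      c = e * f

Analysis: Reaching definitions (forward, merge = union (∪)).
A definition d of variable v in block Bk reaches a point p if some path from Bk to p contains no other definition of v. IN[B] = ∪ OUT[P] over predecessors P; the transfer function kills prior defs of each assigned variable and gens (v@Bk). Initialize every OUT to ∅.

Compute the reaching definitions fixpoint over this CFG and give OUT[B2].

Answer: {b@B1, c@B2, d@B0, f@B2}

Derivation:
Fixpoint table:
  B0:  IN={}  OUT={b@B0, d@B0, f@B0}
  B1:  IN={b@B0, b@B1, c@B2, d@B0, f@B0, f@B3}  OUT={b@B1, c@B2, d@B0, f@B1}
  B2:  IN={b@B1, c@B2, d@B0, f@B1, f@B3}  OUT={b@B1, c@B2, d@B0, f@B2}
  B3:  IN={b@B1, c@B2, d@B0, f@B2}  OUT={b@B1, c@B2, d@B0, f@B3}
  B4:  IN={b@B1, c@B2, d@B0, f@B3}  OUT={b@B1, c@B2, d@B0, f@B3}
  B5:  IN={b@B1, c@B2, d@B0, f@B3}  OUT={b@B1, c@B2, d@B5, f@B5}
  B6:  IN={b@B1, c@B2, d@B5, f@B5}  OUT={b@B1, c@B6, d@B5, f@B5}
  B7:  IN={b@B0, b@B1, c@B6, d@B0, d@B5, f@B0, f@B5}  OUT={b@B0, b@B1, c@B6, d@B0, d@B5, e@B7, f@B0, f@B5}
  B8:  IN={b@B0, b@B1, c@B2, c@B6, d@B0, d@B5, e@B7, f@B0, f@B3, f@B5}  OUT={b@B0, b@B1, c@B8, d@B0, d@B5, e@B7, f@B0, f@B3, f@B5}

Merge at B2: IN[B2] = OUT[B1] ⊔ OUT[B3] = {b@B1, c@B2, d@B0, f@B1, f@B3}
Applying B2's transfer function to that IN value gives OUT[B2] (row B2 above).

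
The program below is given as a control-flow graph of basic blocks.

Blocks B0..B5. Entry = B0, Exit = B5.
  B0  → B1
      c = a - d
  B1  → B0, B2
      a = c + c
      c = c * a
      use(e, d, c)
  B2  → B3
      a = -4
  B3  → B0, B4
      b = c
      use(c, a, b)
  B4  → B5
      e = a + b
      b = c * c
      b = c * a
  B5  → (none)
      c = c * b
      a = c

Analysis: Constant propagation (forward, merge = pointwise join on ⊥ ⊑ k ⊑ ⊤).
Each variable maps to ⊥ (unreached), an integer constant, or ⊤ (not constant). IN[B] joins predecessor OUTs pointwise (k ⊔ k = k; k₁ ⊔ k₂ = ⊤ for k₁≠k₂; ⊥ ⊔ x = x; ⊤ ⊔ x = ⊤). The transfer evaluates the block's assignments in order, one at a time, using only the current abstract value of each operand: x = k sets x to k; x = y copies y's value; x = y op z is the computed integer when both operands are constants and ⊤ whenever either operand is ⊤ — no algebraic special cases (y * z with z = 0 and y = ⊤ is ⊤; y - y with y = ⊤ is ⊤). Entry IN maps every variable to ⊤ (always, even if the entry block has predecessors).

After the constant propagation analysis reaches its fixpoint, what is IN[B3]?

Per-block solution:
  B0: | IN=(all ⊤) | OUT=(all ⊤)
  B1: | IN=(all ⊤) | OUT=(all ⊤)
  B2: | IN=(all ⊤) | OUT={a:-4; rest ⊤}
  B3: | IN={a:-4; rest ⊤} | OUT={a:-4; rest ⊤}
  B4: | IN={a:-4; rest ⊤} | OUT={a:-4; rest ⊤}
  B5: | IN={a:-4; rest ⊤} | OUT=(all ⊤)

Merge at B3: IN[B3] = OUT[B2] = {a: -4, b: ⊤, c: ⊤, d: ⊤, e: ⊤, f: ⊤}

Answer: {a: -4, b: ⊤, c: ⊤, d: ⊤, e: ⊤, f: ⊤}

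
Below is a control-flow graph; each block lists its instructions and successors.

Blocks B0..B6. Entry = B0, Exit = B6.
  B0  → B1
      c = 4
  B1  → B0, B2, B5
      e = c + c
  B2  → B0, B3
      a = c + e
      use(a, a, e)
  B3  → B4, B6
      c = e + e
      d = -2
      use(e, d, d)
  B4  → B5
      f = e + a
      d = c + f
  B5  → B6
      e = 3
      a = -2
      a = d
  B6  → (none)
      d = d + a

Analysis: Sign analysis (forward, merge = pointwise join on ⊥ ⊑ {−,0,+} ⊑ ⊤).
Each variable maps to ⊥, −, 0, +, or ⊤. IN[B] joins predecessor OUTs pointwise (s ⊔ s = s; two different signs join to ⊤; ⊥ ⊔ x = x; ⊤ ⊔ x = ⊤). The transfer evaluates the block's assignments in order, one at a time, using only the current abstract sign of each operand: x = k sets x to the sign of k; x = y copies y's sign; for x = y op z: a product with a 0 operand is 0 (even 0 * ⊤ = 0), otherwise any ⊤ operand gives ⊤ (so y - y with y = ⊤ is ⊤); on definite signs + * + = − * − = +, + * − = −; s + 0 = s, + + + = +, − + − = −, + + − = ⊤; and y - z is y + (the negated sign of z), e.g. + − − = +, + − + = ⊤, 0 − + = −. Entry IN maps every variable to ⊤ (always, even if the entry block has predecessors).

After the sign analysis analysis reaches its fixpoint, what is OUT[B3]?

Per-block solution:
  B0: | IN=(all ⊤) | OUT={c:+; rest ⊤}
  B1: | IN={c:+; rest ⊤} | OUT={c:+, e:+; rest ⊤}
  B2: | IN={c:+, e:+; rest ⊤} | OUT={a:+, c:+, e:+; rest ⊤}
  B3: | IN={a:+, c:+, e:+; rest ⊤} | OUT={a:+, c:+, d:-, e:+; rest ⊤}
  B4: | IN={a:+, c:+, d:-, e:+; rest ⊤} | OUT={a:+, c:+, d:+, e:+, f:+; rest ⊤}
  B5: | IN={c:+, e:+; rest ⊤} | OUT={c:+, e:+; rest ⊤}
  B6: | IN={c:+, e:+; rest ⊤} | OUT={c:+, e:+; rest ⊤}

Merge at B3: IN[B3] = OUT[B2] = {a: +, b: ⊤, c: +, d: ⊤, e: +, f: ⊤}
Applying B3's transfer function to that IN value gives OUT[B3] (row B3 above).

Answer: {a: +, b: ⊤, c: +, d: -, e: +, f: ⊤}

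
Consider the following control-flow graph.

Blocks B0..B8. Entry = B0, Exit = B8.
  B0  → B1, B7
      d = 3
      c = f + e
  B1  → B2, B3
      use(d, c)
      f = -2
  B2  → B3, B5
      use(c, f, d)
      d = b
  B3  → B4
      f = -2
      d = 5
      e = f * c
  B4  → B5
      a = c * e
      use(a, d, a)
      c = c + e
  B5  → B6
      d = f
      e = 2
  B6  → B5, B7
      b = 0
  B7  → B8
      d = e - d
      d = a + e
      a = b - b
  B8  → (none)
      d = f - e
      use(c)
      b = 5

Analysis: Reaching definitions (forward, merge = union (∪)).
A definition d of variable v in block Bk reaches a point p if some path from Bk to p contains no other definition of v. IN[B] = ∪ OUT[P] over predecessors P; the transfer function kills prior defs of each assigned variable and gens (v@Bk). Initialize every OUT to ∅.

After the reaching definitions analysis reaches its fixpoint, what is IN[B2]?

Answer: {c@B0, d@B0, f@B1}

Working:
Fixpoint table:
  B0: | IN={} | OUT={c@B0, d@B0}
  B1: | IN={c@B0, d@B0} | OUT={c@B0, d@B0, f@B1}
  B2: | IN={c@B0, d@B0, f@B1} | OUT={c@B0, d@B2, f@B1}
  B3: | IN={c@B0, d@B0, d@B2, f@B1} | OUT={c@B0, d@B3, e@B3, f@B3}
  B4: | IN={c@B0, d@B3, e@B3, f@B3} | OUT={a@B4, c@B4, d@B3, e@B3, f@B3}
  B5: | IN={a@B4, b@B6, c@B0, c@B4, d@B2, d@B3, d@B5, e@B3, e@B5, f@B1, f@B3} | OUT={a@B4, b@B6, c@B0, c@B4, d@B5, e@B5, f@B1, f@B3}
  B6: | IN={a@B4, b@B6, c@B0, c@B4, d@B5, e@B5, f@B1, f@B3} | OUT={a@B4, b@B6, c@B0, c@B4, d@B5, e@B5, f@B1, f@B3}
  B7: | IN={a@B4, b@B6, c@B0, c@B4, d@B0, d@B5, e@B5, f@B1, f@B3} | OUT={a@B7, b@B6, c@B0, c@B4, d@B7, e@B5, f@B1, f@B3}
  B8: | IN={a@B7, b@B6, c@B0, c@B4, d@B7, e@B5, f@B1, f@B3} | OUT={a@B7, b@B8, c@B0, c@B4, d@B8, e@B5, f@B1, f@B3}

Merge at B2: IN[B2] = OUT[B1] = {c@B0, d@B0, f@B1}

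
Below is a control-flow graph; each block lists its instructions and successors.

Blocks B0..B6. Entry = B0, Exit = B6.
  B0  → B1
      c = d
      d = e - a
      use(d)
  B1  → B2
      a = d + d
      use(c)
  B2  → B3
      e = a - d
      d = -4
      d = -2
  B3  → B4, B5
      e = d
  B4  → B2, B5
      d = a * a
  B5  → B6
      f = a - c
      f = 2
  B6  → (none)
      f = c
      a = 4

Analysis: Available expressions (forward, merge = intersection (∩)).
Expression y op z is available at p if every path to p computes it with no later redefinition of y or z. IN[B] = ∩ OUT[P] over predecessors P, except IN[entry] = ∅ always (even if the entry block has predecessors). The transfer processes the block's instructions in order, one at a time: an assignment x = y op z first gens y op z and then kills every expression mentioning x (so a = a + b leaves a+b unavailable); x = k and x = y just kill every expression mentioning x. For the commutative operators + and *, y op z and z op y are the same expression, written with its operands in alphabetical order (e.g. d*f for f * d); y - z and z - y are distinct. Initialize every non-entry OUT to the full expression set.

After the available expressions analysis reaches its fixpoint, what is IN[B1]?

Converged values:
  B0: | IN={} | OUT={e-a}
  B1: | IN={e-a} | OUT={d+d}
  B2: | IN={} | OUT={}
  B3: | IN={} | OUT={}
  B4: | IN={} | OUT={a*a}
  B5: | IN={} | OUT={a-c}
  B6: | IN={a-c} | OUT={}

Merge at B1: IN[B1] = OUT[B0] = {e-a}

Answer: {e-a}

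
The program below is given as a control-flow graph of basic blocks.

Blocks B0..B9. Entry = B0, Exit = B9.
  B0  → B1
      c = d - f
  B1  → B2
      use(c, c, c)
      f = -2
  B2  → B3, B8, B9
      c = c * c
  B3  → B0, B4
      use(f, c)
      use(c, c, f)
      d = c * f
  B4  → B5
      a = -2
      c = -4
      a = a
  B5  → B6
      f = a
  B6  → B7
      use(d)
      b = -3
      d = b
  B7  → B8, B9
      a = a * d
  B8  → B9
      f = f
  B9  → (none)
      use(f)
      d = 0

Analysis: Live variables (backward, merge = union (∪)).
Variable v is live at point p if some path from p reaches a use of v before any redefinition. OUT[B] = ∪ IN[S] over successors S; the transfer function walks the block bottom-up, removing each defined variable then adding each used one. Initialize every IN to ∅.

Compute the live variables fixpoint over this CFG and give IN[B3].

Converged values:
  B0:  IN={d, f}  OUT={c}
  B1:  IN={c}  OUT={c, f}
  B2:  IN={c, f}  OUT={c, f}
  B3:  IN={c, f}  OUT={d, f}
  B4:  IN={d}  OUT={a, d}
  B5:  IN={a, d}  OUT={a, d, f}
  B6:  IN={a, d, f}  OUT={a, d, f}
  B7:  IN={a, d, f}  OUT={f}
  B8:  IN={f}  OUT={f}
  B9:  IN={f}  OUT={}

Merge at B3: OUT[B3] = IN[B0] ⊔ IN[B4] = {d, f}
Applying B3's transfer function to that OUT value gives IN[B3] (row B3 above).

Answer: {c, f}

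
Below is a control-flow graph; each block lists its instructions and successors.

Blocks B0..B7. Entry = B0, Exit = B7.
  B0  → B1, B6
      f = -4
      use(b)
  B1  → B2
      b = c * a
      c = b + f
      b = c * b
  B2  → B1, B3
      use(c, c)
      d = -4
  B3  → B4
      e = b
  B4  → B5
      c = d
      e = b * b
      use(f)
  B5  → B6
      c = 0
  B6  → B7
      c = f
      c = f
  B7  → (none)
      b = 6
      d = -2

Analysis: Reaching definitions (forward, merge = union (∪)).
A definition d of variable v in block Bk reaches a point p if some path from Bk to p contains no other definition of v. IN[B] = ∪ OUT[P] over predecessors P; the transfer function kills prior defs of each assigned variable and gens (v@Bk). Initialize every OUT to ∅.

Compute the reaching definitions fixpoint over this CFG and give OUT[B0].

Per-block solution:
  B0:   IN={}   OUT={f@B0}
  B1:   IN={b@B1, c@B1, d@B2, f@B0}   OUT={b@B1, c@B1, d@B2, f@B0}
  B2:   IN={b@B1, c@B1, d@B2, f@B0}   OUT={b@B1, c@B1, d@B2, f@B0}
  B3:   IN={b@B1, c@B1, d@B2, f@B0}   OUT={b@B1, c@B1, d@B2, e@B3, f@B0}
  B4:   IN={b@B1, c@B1, d@B2, e@B3, f@B0}   OUT={b@B1, c@B4, d@B2, e@B4, f@B0}
  B5:   IN={b@B1, c@B4, d@B2, e@B4, f@B0}   OUT={b@B1, c@B5, d@B2, e@B4, f@B0}
  B6:   IN={b@B1, c@B5, d@B2, e@B4, f@B0}   OUT={b@B1, c@B6, d@B2, e@B4, f@B0}
  B7:   IN={b@B1, c@B6, d@B2, e@B4, f@B0}   OUT={b@B7, c@B6, d@B7, e@B4, f@B0}

B0 is the boundary node: IN[B0] = {}
Applying B0's transfer function to that IN value gives OUT[B0] (row B0 above).

Answer: {f@B0}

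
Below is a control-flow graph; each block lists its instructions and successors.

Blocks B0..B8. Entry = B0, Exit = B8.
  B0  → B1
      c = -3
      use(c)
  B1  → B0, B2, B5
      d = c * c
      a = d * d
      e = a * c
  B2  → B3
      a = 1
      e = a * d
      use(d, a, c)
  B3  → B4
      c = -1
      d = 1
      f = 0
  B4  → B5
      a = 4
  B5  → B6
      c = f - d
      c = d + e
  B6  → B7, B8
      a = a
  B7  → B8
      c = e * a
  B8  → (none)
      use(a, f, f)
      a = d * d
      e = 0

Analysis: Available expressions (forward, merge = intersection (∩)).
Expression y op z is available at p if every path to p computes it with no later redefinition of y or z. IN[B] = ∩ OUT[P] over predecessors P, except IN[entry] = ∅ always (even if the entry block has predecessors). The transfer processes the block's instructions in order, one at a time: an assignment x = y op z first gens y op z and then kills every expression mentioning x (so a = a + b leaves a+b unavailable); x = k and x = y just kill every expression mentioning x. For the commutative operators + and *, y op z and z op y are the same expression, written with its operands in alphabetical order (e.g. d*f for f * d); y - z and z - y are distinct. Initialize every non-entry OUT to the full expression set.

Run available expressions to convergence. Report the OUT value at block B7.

Converged values:
  B0:   IN={}   OUT={}
  B1:   IN={}   OUT={a*c, c*c, d*d}
  B2:   IN={a*c, c*c, d*d}   OUT={a*d, c*c, d*d}
  B3:   IN={a*d, c*c, d*d}   OUT={}
  B4:   IN={}   OUT={}
  B5:   IN={}   OUT={d+e, f-d}
  B6:   IN={d+e, f-d}   OUT={d+e, f-d}
  B7:   IN={d+e, f-d}   OUT={a*e, d+e, f-d}
  B8:   IN={d+e, f-d}   OUT={d*d, f-d}

Merge at B7: IN[B7] = OUT[B6] = {d+e, f-d}
Applying B7's transfer function to that IN value gives OUT[B7] (row B7 above).

Answer: {a*e, d+e, f-d}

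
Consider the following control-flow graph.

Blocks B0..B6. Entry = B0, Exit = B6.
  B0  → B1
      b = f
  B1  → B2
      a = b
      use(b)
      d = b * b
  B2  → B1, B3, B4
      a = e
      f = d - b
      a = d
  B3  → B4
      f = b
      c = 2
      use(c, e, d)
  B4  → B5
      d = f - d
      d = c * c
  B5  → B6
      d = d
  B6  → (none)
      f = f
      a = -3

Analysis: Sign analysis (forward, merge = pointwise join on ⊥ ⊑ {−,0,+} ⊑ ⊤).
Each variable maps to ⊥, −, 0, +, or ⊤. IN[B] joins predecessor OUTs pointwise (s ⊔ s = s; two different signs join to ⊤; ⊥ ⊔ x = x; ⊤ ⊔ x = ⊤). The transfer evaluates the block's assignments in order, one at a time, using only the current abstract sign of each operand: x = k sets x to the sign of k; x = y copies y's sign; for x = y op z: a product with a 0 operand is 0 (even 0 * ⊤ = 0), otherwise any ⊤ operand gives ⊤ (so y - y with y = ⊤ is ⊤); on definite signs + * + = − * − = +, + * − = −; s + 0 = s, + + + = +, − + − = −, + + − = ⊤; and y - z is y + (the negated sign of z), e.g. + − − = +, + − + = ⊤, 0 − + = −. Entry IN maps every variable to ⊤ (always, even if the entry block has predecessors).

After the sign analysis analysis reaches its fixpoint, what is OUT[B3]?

Fixpoint table:
  B0:   IN=(all ⊤)   OUT=(all ⊤)
  B1:   IN=(all ⊤)   OUT=(all ⊤)
  B2:   IN=(all ⊤)   OUT=(all ⊤)
  B3:   IN=(all ⊤)   OUT={c:+; rest ⊤}
  B4:   IN=(all ⊤)   OUT=(all ⊤)
  B5:   IN=(all ⊤)   OUT=(all ⊤)
  B6:   IN=(all ⊤)   OUT={a:-; rest ⊤}

Merge at B3: IN[B3] = OUT[B2] = {a: ⊤, b: ⊤, c: ⊤, d: ⊤, e: ⊤, f: ⊤}
Applying B3's transfer function to that IN value gives OUT[B3] (row B3 above).

Answer: {a: ⊤, b: ⊤, c: +, d: ⊤, e: ⊤, f: ⊤}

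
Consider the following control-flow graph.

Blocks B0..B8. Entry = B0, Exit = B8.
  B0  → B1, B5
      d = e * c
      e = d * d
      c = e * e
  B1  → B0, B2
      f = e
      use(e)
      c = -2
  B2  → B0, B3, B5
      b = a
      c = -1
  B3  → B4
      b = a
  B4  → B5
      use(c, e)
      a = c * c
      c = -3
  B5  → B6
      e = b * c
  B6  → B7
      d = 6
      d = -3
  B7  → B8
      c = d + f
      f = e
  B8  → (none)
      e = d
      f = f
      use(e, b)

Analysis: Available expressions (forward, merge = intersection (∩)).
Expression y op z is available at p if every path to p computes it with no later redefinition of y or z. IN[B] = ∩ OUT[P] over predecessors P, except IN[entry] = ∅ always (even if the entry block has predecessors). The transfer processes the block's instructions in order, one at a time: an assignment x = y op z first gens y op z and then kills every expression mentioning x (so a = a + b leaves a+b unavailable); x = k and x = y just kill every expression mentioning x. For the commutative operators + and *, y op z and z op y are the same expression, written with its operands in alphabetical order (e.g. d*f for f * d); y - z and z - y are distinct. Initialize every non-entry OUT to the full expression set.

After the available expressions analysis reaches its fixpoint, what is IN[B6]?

Converged values:
  B0:  IN={}  OUT={d*d, e*e}
  B1:  IN={d*d, e*e}  OUT={d*d, e*e}
  B2:  IN={d*d, e*e}  OUT={d*d, e*e}
  B3:  IN={d*d, e*e}  OUT={d*d, e*e}
  B4:  IN={d*d, e*e}  OUT={d*d, e*e}
  B5:  IN={d*d, e*e}  OUT={b*c, d*d}
  B6:  IN={b*c, d*d}  OUT={b*c}
  B7:  IN={b*c}  OUT={}
  B8:  IN={}  OUT={}

Merge at B6: IN[B6] = OUT[B5] = {b*c, d*d}

Answer: {b*c, d*d}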